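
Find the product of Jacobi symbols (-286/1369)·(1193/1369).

1

By multiplicativity, (-286·1193/1369) = (-286/1369)·(1193/1369).
First factor (-286/1369):
(-286/1369)
  = (286/1369)    [1369 ≡ 1 mod 4 ⇒ (-1/1369) = +1]
  = (143/1369)    [1369 ≡ 1 mod 8 ⇒ (2/1369) = +1]
  = (1369/143)    [QR: 1369 ≡ 1 mod 4, sign kept]
  = (82/143)    [1369 ≡ 82 mod 143]
  = (41/143)    [143 ≡ 7 mod 8 ⇒ (2/143) = +1]
  = (143/41)    [QR: 41 ≡ 1 mod 4, sign kept]
  = (20/41)    [143 ≡ 20 mod 41]
  = (5/41)    [41 ≡ 1 mod 8 ⇒ (2/41)^2 = +1]
  = (41/5)    [QR: 5 ≡ 1 mod 4, sign kept]
  = (1/5)    [41 ≡ 1 mod 5]
  = 1    [(1/5) = 1]
Second factor (1193/1369):
(1193/1369)
  = (1369/1193)    [QR: 1193 ≡ 1 mod 4, sign kept]
  = (176/1193)    [1369 ≡ 176 mod 1193]
  = (11/1193)    [1193 ≡ 1 mod 8 ⇒ (2/1193)^4 = +1]
  = (1193/11)    [QR: 1193 ≡ 1 mod 4, sign kept]
  = (5/11)    [1193 ≡ 5 mod 11]
  = (11/5)    [QR: 5 ≡ 1 mod 4, sign kept]
  = (1/5)    [11 ≡ 1 mod 5]
  = 1    [(1/5) = 1]
Product: (1)·(1) = 1.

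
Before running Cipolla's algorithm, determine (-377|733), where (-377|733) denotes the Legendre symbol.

1

Pull out -1: (-377|733) = (-1|733)·(377|733). Since 733 ≡ 1 (mod 4), (-1|733) = +1. Now have (377|733).
377 ≡ 1 (mod 4), so quadratic reciprocity gives (377|733) = (733|377). Reduce: 733 ≡ 356 (mod 377). Now have (356|377).
Factor out 2: 356 = 2^2·89. Since 377 ≡ 1 (mod 8), (2|377) = +1, and (2|377)^2 = +1. Now have (89|377).
89 ≡ 1 (mod 4), so quadratic reciprocity gives (89|377) = (377|89). Reduce: 377 ≡ 21 (mod 89). Now have (21|89).
21 ≡ 1 (mod 4), so quadratic reciprocity gives (21|89) = (89|21). Reduce: 89 ≡ 5 (mod 21). Now have (5|21).
5 ≡ 1 (mod 4), so quadratic reciprocity gives (5|21) = (21|5). Reduce: 21 ≡ 1 (mod 5). Now have (1|5).
(1|5) = 1. Collecting the sign factors: 1.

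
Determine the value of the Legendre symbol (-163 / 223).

1

Pull out -1: (-163 / 223) = (-1 / 223)·(163 / 223). Since 223 ≡ 3 (mod 4), (-1 / 223) = -1. Now have -(163 / 223).
Both 163 ≡ 3 and 223 ≡ 3 (mod 4), so reciprocity gives (163 / 223) = -(223 / 163). Reduce: 223 ≡ 60 (mod 163). Now have (60 / 163).
Factor out 2: 60 = 2^2·15. Since 163 ≡ 3 (mod 8), (2 / 163) = -1, and (2 / 163)^2 = +1. Now have (15 / 163).
Both 15 ≡ 3 and 163 ≡ 3 (mod 4), so reciprocity gives (15 / 163) = -(163 / 15). Reduce: 163 ≡ 13 (mod 15). Now have -(13 / 15).
13 ≡ 1 (mod 4), so quadratic reciprocity gives (13 / 15) = (15 / 13). Reduce: 15 ≡ 2 (mod 13). Now have -(2 / 13).
Factor out 2: 2 = 2. Since 13 ≡ 5 (mod 8), (2 / 13) = -1. Now have (1 / 13).
(1 / 13) = 1. Collecting the sign factors: 1.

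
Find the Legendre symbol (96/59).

(96/59)
  = (37/59)    [96 ≡ 37 mod 59]
  = (59/37)    [QR: 37 ≡ 1 mod 4, sign kept]
  = (22/37)    [59 ≡ 22 mod 37]
  = -(11/37)    [37 ≡ 5 mod 8 ⇒ (2/37) = -1]
  = -(37/11)    [QR: 37 ≡ 1 mod 4, sign kept]
  = -(4/11)    [37 ≡ 4 mod 11]
  = -(1/11)    [11 ≡ 3 mod 8 ⇒ (2/11)^2 = +1]
  = -1    [(1/11) = 1]

-1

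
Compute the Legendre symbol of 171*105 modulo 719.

-1

By multiplicativity, (171·105 / 719) = (171 / 719)·(105 / 719).
First factor (171 / 719):
(171 / 719)
  = -(719 / 171)    [QR: both ≡ 3 mod 4, sign flips]
  = -(35 / 171)    [719 ≡ 35 mod 171]
  = (171 / 35)    [QR: both ≡ 3 mod 4, sign flips]
  = (31 / 35)    [171 ≡ 31 mod 35]
  = -(35 / 31)    [QR: both ≡ 3 mod 4, sign flips]
  = -(4 / 31)    [35 ≡ 4 mod 31]
  = -(1 / 31)    [31 ≡ 7 mod 8 ⇒ (2 / 31)^2 = +1]
  = -1    [(1 / 31) = 1]
Second factor (105 / 719):
(105 / 719)
  = (719 / 105)    [QR: 105 ≡ 1 mod 4, sign kept]
  = (89 / 105)    [719 ≡ 89 mod 105]
  = (105 / 89)    [QR: 89 ≡ 1 mod 4, sign kept]
  = (16 / 89)    [105 ≡ 16 mod 89]
  = (1 / 89)    [89 ≡ 1 mod 8 ⇒ (2 / 89)^4 = +1]
  = 1    [(1 / 89) = 1]
Product: (-1)·(1) = -1.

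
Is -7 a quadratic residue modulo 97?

no

(-7/97)
  = (7/97)    [97 ≡ 1 mod 4 ⇒ (-1/97) = +1]
  = (97/7)    [QR: 97 ≡ 1 mod 4, sign kept]
  = (6/7)    [97 ≡ 6 mod 7]
  = (3/7)    [7 ≡ 7 mod 8 ⇒ (2/7) = +1]
  = -(7/3)    [QR: both ≡ 3 mod 4, sign flips]
  = -(1/3)    [7 ≡ 1 mod 3]
  = -1    [(1/3) = 1]
(-7/97) = -1, and 97 is prime, so -7 is not a quadratic residue mod 97.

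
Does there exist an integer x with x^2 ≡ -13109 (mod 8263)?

Reduce the numerator: -13109 ≡ 3417 (mod 8263), so (-13109|8263) = (3417|8263).
3417 ≡ 1 (mod 4), so quadratic reciprocity gives (3417|8263) = (8263|3417). Reduce: 8263 ≡ 1429 (mod 3417). Now have (1429|3417).
1429 ≡ 1 (mod 4), so quadratic reciprocity gives (1429|3417) = (3417|1429). Reduce: 3417 ≡ 559 (mod 1429). Now have (559|1429).
1429 ≡ 1 (mod 4), so quadratic reciprocity gives (559|1429) = (1429|559). Reduce: 1429 ≡ 311 (mod 559). Now have (311|559).
Both 311 ≡ 3 and 559 ≡ 3 (mod 4), so reciprocity gives (311|559) = -(559|311). Reduce: 559 ≡ 248 (mod 311). Now have -(248|311).
Factor out 2: 248 = 2^3·31. Since 311 ≡ 7 (mod 8), (2|311) = +1, and (2|311)^3 = +1. Now have -(31|311).
Both 31 ≡ 3 and 311 ≡ 3 (mod 4), so reciprocity gives (31|311) = -(311|31). Reduce: 311 ≡ 1 (mod 31). Now have (1|31).
(1|31) = 1. Collecting the sign factors: 1.
The Legendre symbol is 1, so x^2 ≡ -13109 (mod 8263) has solution.

yes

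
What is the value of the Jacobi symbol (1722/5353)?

Factor out 2: 1722 = 2·861. Since 5353 ≡ 1 (mod 8), (2/5353) = +1. Now have (861/5353).
861 ≡ 1 (mod 4), so quadratic reciprocity gives (861/5353) = (5353/861). Reduce: 5353 ≡ 187 (mod 861). Now have (187/861).
861 ≡ 1 (mod 4), so quadratic reciprocity gives (187/861) = (861/187). Reduce: 861 ≡ 113 (mod 187). Now have (113/187).
113 ≡ 1 (mod 4), so quadratic reciprocity gives (113/187) = (187/113). Reduce: 187 ≡ 74 (mod 113). Now have (74/113).
Factor out 2: 74 = 2·37. Since 113 ≡ 1 (mod 8), (2/113) = +1. Now have (37/113).
37 ≡ 1 (mod 4), so quadratic reciprocity gives (37/113) = (113/37). Reduce: 113 ≡ 2 (mod 37). Now have (2/37).
Factor out 2: 2 = 2. Since 37 ≡ 5 (mod 8), (2/37) = -1. Now have -(1/37).
(1/37) = 1. Collecting the sign factors: -1.

-1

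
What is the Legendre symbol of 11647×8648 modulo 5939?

-1

By multiplicativity, (11647·8648/5939) = (11647/5939)·(8648/5939).
First factor (11647/5939):
(11647/5939)
  = (5708/5939)    [11647 ≡ 5708 mod 5939]
  = (1427/5939)    [5939 ≡ 3 mod 8 ⇒ (2/5939)^2 = +1]
  = -(5939/1427)    [QR: both ≡ 3 mod 4, sign flips]
  = -(231/1427)    [5939 ≡ 231 mod 1427]
  = (1427/231)    [QR: both ≡ 3 mod 4, sign flips]
  = (41/231)    [1427 ≡ 41 mod 231]
  = (231/41)    [QR: 41 ≡ 1 mod 4, sign kept]
  = (26/41)    [231 ≡ 26 mod 41]
  = (13/41)    [41 ≡ 1 mod 8 ⇒ (2/41) = +1]
  = (41/13)    [QR: 13 ≡ 1 mod 4, sign kept]
  = (2/13)    [41 ≡ 2 mod 13]
  = -(1/13)    [13 ≡ 5 mod 8 ⇒ (2/13) = -1]
  = -1    [(1/13) = 1]
Second factor (8648/5939):
(8648/5939)
  = (2709/5939)    [8648 ≡ 2709 mod 5939]
  = (5939/2709)    [QR: 2709 ≡ 1 mod 4, sign kept]
  = (521/2709)    [5939 ≡ 521 mod 2709]
  = (2709/521)    [QR: 521 ≡ 1 mod 4, sign kept]
  = (104/521)    [2709 ≡ 104 mod 521]
  = (13/521)    [521 ≡ 1 mod 8 ⇒ (2/521)^3 = +1]
  = (521/13)    [QR: 13 ≡ 1 mod 4, sign kept]
  = (1/13)    [521 ≡ 1 mod 13]
  = 1    [(1/13) = 1]
Product: (-1)·(1) = -1.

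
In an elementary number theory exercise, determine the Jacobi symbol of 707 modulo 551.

-1

Reduce the numerator: 707 ≡ 156 (mod 551), so (707|551) = (156|551).
Factor out 2: 156 = 2^2·39. Since 551 ≡ 7 (mod 8), (2|551) = +1, and (2|551)^2 = +1. Now have (39|551).
Both 39 ≡ 3 and 551 ≡ 3 (mod 4), so reciprocity gives (39|551) = -(551|39). Reduce: 551 ≡ 5 (mod 39). Now have -(5|39).
5 ≡ 1 (mod 4), so quadratic reciprocity gives (5|39) = (39|5). Reduce: 39 ≡ 4 (mod 5). Now have -(4|5).
Factor out 2: 4 = 2^2. Since 5 ≡ 5 (mod 8), (2|5) = -1, and (2|5)^2 = +1. Now have -(1|5).
(1|5) = 1. Collecting the sign factors: -1.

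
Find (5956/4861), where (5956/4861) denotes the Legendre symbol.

-1

(5956/4861)
  = (1095/4861)    [5956 ≡ 1095 mod 4861]
  = (4861/1095)    [QR: 4861 ≡ 1 mod 4, sign kept]
  = (481/1095)    [4861 ≡ 481 mod 1095]
  = (1095/481)    [QR: 481 ≡ 1 mod 4, sign kept]
  = (133/481)    [1095 ≡ 133 mod 481]
  = (481/133)    [QR: 133 ≡ 1 mod 4, sign kept]
  = (82/133)    [481 ≡ 82 mod 133]
  = -(41/133)    [133 ≡ 5 mod 8 ⇒ (2/133) = -1]
  = -(133/41)    [QR: 41 ≡ 1 mod 4, sign kept]
  = -(10/41)    [133 ≡ 10 mod 41]
  = -(5/41)    [41 ≡ 1 mod 8 ⇒ (2/41) = +1]
  = -(41/5)    [QR: 5 ≡ 1 mod 4, sign kept]
  = -(1/5)    [41 ≡ 1 mod 5]
  = -1    [(1/5) = 1]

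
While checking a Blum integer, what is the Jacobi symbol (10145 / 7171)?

Reduce the numerator: 10145 ≡ 2974 (mod 7171), so (10145 / 7171) = (2974 / 7171).
Factor out 2: 2974 = 2·1487. Since 7171 ≡ 3 (mod 8), (2 / 7171) = -1. Now have -(1487 / 7171).
Both 1487 ≡ 3 and 7171 ≡ 3 (mod 4), so reciprocity gives (1487 / 7171) = -(7171 / 1487). Reduce: 7171 ≡ 1223 (mod 1487). Now have (1223 / 1487).
Both 1223 ≡ 3 and 1487 ≡ 3 (mod 4), so reciprocity gives (1223 / 1487) = -(1487 / 1223). Reduce: 1487 ≡ 264 (mod 1223). Now have -(264 / 1223).
Factor out 2: 264 = 2^3·33. Since 1223 ≡ 7 (mod 8), (2 / 1223) = +1, and (2 / 1223)^3 = +1. Now have -(33 / 1223).
33 ≡ 1 (mod 4), so quadratic reciprocity gives (33 / 1223) = (1223 / 33). Reduce: 1223 ≡ 2 (mod 33). Now have -(2 / 33).
Factor out 2: 2 = 2. Since 33 ≡ 1 (mod 8), (2 / 33) = +1. Now have -(1 / 33).
(1 / 33) = 1. Collecting the sign factors: -1.

-1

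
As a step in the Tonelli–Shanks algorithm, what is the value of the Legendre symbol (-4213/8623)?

Pull out -1: (-4213/8623) = (-1/8623)·(4213/8623). Since 8623 ≡ 3 (mod 4), (-1/8623) = -1. Now have -(4213/8623).
4213 ≡ 1 (mod 4), so quadratic reciprocity gives (4213/8623) = (8623/4213). Reduce: 8623 ≡ 197 (mod 4213). Now have -(197/4213).
197 ≡ 1 (mod 4), so quadratic reciprocity gives (197/4213) = (4213/197). Reduce: 4213 ≡ 76 (mod 197). Now have -(76/197).
Factor out 2: 76 = 2^2·19. Since 197 ≡ 5 (mod 8), (2/197) = -1, and (2/197)^2 = +1. Now have -(19/197).
197 ≡ 1 (mod 4), so quadratic reciprocity gives (19/197) = (197/19). Reduce: 197 ≡ 7 (mod 19). Now have -(7/19).
Both 7 ≡ 3 and 19 ≡ 3 (mod 4), so reciprocity gives (7/19) = -(19/7). Reduce: 19 ≡ 5 (mod 7). Now have (5/7).
5 ≡ 1 (mod 4), so quadratic reciprocity gives (5/7) = (7/5). Reduce: 7 ≡ 2 (mod 5). Now have (2/5).
Factor out 2: 2 = 2. Since 5 ≡ 5 (mod 8), (2/5) = -1. Now have -(1/5).
(1/5) = 1. Collecting the sign factors: -1.

-1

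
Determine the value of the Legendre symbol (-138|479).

-1

(-138|479)
  = -(138|479)    [479 ≡ 3 mod 4 ⇒ (-1|479) = -1]
  = -(69|479)    [479 ≡ 7 mod 8 ⇒ (2|479) = +1]
  = -(479|69)    [QR: 69 ≡ 1 mod 4, sign kept]
  = -(65|69)    [479 ≡ 65 mod 69]
  = -(69|65)    [QR: 65 ≡ 1 mod 4, sign kept]
  = -(4|65)    [69 ≡ 4 mod 65]
  = -(1|65)    [65 ≡ 1 mod 8 ⇒ (2|65)^2 = +1]
  = -1    [(1|65) = 1]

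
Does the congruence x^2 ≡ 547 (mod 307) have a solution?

yes

(547/307)
  = (240/307)    [547 ≡ 240 mod 307]
  = (15/307)    [307 ≡ 3 mod 8 ⇒ (2/307)^4 = +1]
  = -(307/15)    [QR: both ≡ 3 mod 4, sign flips]
  = -(7/15)    [307 ≡ 7 mod 15]
  = (15/7)    [QR: both ≡ 3 mod 4, sign flips]
  = (1/7)    [15 ≡ 1 mod 7]
  = 1    [(1/7) = 1]
(547/307) = 1, and 307 is prime, so 547 is a quadratic residue mod 307.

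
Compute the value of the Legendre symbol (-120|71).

-1

(-120|71)
  = (22|71)    [-120 ≡ 22 mod 71]
  = (11|71)    [71 ≡ 7 mod 8 ⇒ (2|71) = +1]
  = -(71|11)    [QR: both ≡ 3 mod 4, sign flips]
  = -(5|11)    [71 ≡ 5 mod 11]
  = -(11|5)    [QR: 5 ≡ 1 mod 4, sign kept]
  = -(1|5)    [11 ≡ 1 mod 5]
  = -1    [(1|5) = 1]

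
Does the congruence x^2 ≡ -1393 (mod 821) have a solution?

yes

(-1393|821)
  = (1393|821)    [821 ≡ 1 mod 4 ⇒ (-1|821) = +1]
  = (572|821)    [1393 ≡ 572 mod 821]
  = (143|821)    [821 ≡ 5 mod 8 ⇒ (2|821)^2 = +1]
  = (821|143)    [QR: 821 ≡ 1 mod 4, sign kept]
  = (106|143)    [821 ≡ 106 mod 143]
  = (53|143)    [143 ≡ 7 mod 8 ⇒ (2|143) = +1]
  = (143|53)    [QR: 53 ≡ 1 mod 4, sign kept]
  = (37|53)    [143 ≡ 37 mod 53]
  = (53|37)    [QR: 37 ≡ 1 mod 4, sign kept]
  = (16|37)    [53 ≡ 16 mod 37]
  = (1|37)    [37 ≡ 5 mod 8 ⇒ (2|37)^4 = +1]
  = 1    [(1|37) = 1]
The Legendre symbol is 1, so x^2 ≡ -1393 (mod 821) has solution.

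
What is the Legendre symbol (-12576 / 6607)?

Pull out -1: (-12576 / 6607) = (-1 / 6607)·(12576 / 6607). Since 6607 ≡ 3 (mod 4), (-1 / 6607) = -1. Now have -(12576 / 6607).
Reduce the numerator: 12576 ≡ 5969 (mod 6607), so (12576 / 6607) = (5969 / 6607).
5969 ≡ 1 (mod 4), so quadratic reciprocity gives (5969 / 6607) = (6607 / 5969). Reduce: 6607 ≡ 638 (mod 5969). Now have -(638 / 5969).
Factor out 2: 638 = 2·319. Since 5969 ≡ 1 (mod 8), (2 / 5969) = +1. Now have -(319 / 5969).
5969 ≡ 1 (mod 4), so quadratic reciprocity gives (319 / 5969) = (5969 / 319). Reduce: 5969 ≡ 227 (mod 319). Now have -(227 / 319).
Both 227 ≡ 3 and 319 ≡ 3 (mod 4), so reciprocity gives (227 / 319) = -(319 / 227). Reduce: 319 ≡ 92 (mod 227). Now have (92 / 227).
Factor out 2: 92 = 2^2·23. Since 227 ≡ 3 (mod 8), (2 / 227) = -1, and (2 / 227)^2 = +1. Now have (23 / 227).
Both 23 ≡ 3 and 227 ≡ 3 (mod 4), so reciprocity gives (23 / 227) = -(227 / 23). Reduce: 227 ≡ 20 (mod 23). Now have -(20 / 23).
Factor out 2: 20 = 2^2·5. Since 23 ≡ 7 (mod 8), (2 / 23) = +1, and (2 / 23)^2 = +1. Now have -(5 / 23).
5 ≡ 1 (mod 4), so quadratic reciprocity gives (5 / 23) = (23 / 5). Reduce: 23 ≡ 3 (mod 5). Now have -(3 / 5).
5 ≡ 1 (mod 4), so quadratic reciprocity gives (3 / 5) = (5 / 3). Reduce: 5 ≡ 2 (mod 3). Now have -(2 / 3).
Factor out 2: 2 = 2. Since 3 ≡ 3 (mod 8), (2 / 3) = -1. Now have (1 / 3).
(1 / 3) = 1. Collecting the sign factors: 1.

1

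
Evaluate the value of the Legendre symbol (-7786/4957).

1

Pull out -1: (-7786/4957) = (-1/4957)·(7786/4957). Since 4957 ≡ 1 (mod 4), (-1/4957) = +1. Now have (7786/4957).
Reduce the numerator: 7786 ≡ 2829 (mod 4957), so (7786/4957) = (2829/4957).
2829 ≡ 1 (mod 4), so quadratic reciprocity gives (2829/4957) = (4957/2829). Reduce: 4957 ≡ 2128 (mod 2829). Now have (2128/2829).
Factor out 2: 2128 = 2^4·133. Since 2829 ≡ 5 (mod 8), (2/2829) = -1, and (2/2829)^4 = +1. Now have (133/2829).
133 ≡ 1 (mod 4), so quadratic reciprocity gives (133/2829) = (2829/133). Reduce: 2829 ≡ 36 (mod 133). Now have (36/133).
Factor out 2: 36 = 2^2·9. Since 133 ≡ 5 (mod 8), (2/133) = -1, and (2/133)^2 = +1. Now have (9/133).
9 ≡ 1 (mod 4), so quadratic reciprocity gives (9/133) = (133/9). Reduce: 133 ≡ 7 (mod 9). Now have (7/9).
9 ≡ 1 (mod 4), so quadratic reciprocity gives (7/9) = (9/7). Reduce: 9 ≡ 2 (mod 7). Now have (2/7).
Factor out 2: 2 = 2. Since 7 ≡ 7 (mod 8), (2/7) = +1. Now have (1/7).
(1/7) = 1. Collecting the sign factors: 1.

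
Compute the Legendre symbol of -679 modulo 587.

1

(-679 / 587)
  = (495 / 587)    [-679 ≡ 495 mod 587]
  = -(587 / 495)    [QR: both ≡ 3 mod 4, sign flips]
  = -(92 / 495)    [587 ≡ 92 mod 495]
  = -(23 / 495)    [495 ≡ 7 mod 8 ⇒ (2 / 495)^2 = +1]
  = (495 / 23)    [QR: both ≡ 3 mod 4, sign flips]
  = (12 / 23)    [495 ≡ 12 mod 23]
  = (3 / 23)    [23 ≡ 7 mod 8 ⇒ (2 / 23)^2 = +1]
  = -(23 / 3)    [QR: both ≡ 3 mod 4, sign flips]
  = -(2 / 3)    [23 ≡ 2 mod 3]
  = (1 / 3)    [3 ≡ 3 mod 8 ⇒ (2 / 3) = -1]
  = 1    [(1 / 3) = 1]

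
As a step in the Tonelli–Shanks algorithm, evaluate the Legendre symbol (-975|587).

1

(-975|587)
  = (199|587)    [-975 ≡ 199 mod 587]
  = -(587|199)    [QR: both ≡ 3 mod 4, sign flips]
  = -(189|199)    [587 ≡ 189 mod 199]
  = -(199|189)    [QR: 189 ≡ 1 mod 4, sign kept]
  = -(10|189)    [199 ≡ 10 mod 189]
  = (5|189)    [189 ≡ 5 mod 8 ⇒ (2|189) = -1]
  = (189|5)    [QR: 5 ≡ 1 mod 4, sign kept]
  = (4|5)    [189 ≡ 4 mod 5]
  = (1|5)    [5 ≡ 5 mod 8 ⇒ (2|5)^2 = +1]
  = 1    [(1|5) = 1]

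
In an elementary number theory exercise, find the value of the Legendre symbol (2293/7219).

-1

2293 ≡ 1 (mod 4), so quadratic reciprocity gives (2293/7219) = (7219/2293). Reduce: 7219 ≡ 340 (mod 2293). Now have (340/2293).
Factor out 2: 340 = 2^2·85. Since 2293 ≡ 5 (mod 8), (2/2293) = -1, and (2/2293)^2 = +1. Now have (85/2293).
85 ≡ 1 (mod 4), so quadratic reciprocity gives (85/2293) = (2293/85). Reduce: 2293 ≡ 83 (mod 85). Now have (83/85).
85 ≡ 1 (mod 4), so quadratic reciprocity gives (83/85) = (85/83). Reduce: 85 ≡ 2 (mod 83). Now have (2/83).
Factor out 2: 2 = 2. Since 83 ≡ 3 (mod 8), (2/83) = -1. Now have -(1/83).
(1/83) = 1. Collecting the sign factors: -1.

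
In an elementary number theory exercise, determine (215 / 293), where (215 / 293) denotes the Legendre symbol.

-1

293 ≡ 1 (mod 4), so quadratic reciprocity gives (215 / 293) = (293 / 215). Reduce: 293 ≡ 78 (mod 215). Now have (78 / 215).
Factor out 2: 78 = 2·39. Since 215 ≡ 7 (mod 8), (2 / 215) = +1. Now have (39 / 215).
Both 39 ≡ 3 and 215 ≡ 3 (mod 4), so reciprocity gives (39 / 215) = -(215 / 39). Reduce: 215 ≡ 20 (mod 39). Now have -(20 / 39).
Factor out 2: 20 = 2^2·5. Since 39 ≡ 7 (mod 8), (2 / 39) = +1, and (2 / 39)^2 = +1. Now have -(5 / 39).
5 ≡ 1 (mod 4), so quadratic reciprocity gives (5 / 39) = (39 / 5). Reduce: 39 ≡ 4 (mod 5). Now have -(4 / 5).
Factor out 2: 4 = 2^2. Since 5 ≡ 5 (mod 8), (2 / 5) = -1, and (2 / 5)^2 = +1. Now have -(1 / 5).
(1 / 5) = 1. Collecting the sign factors: -1.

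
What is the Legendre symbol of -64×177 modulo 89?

1

By multiplicativity, (-64·177/89) = (-64/89)·(177/89).
First factor (-64/89):
(-64/89)
  = (64/89)    [89 ≡ 1 mod 4 ⇒ (-1/89) = +1]
  = (1/89)    [89 ≡ 1 mod 8 ⇒ (2/89)^6 = +1]
  = 1    [(1/89) = 1]
Second factor (177/89):
(177/89)
  = (88/89)    [177 ≡ 88 mod 89]
  = (11/89)    [89 ≡ 1 mod 8 ⇒ (2/89)^3 = +1]
  = (89/11)    [QR: 89 ≡ 1 mod 4, sign kept]
  = (1/11)    [89 ≡ 1 mod 11]
  = 1    [(1/11) = 1]
Product: (1)·(1) = 1.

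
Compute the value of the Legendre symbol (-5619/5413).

1

(-5619/5413)
  = (5619/5413)    [5413 ≡ 1 mod 4 ⇒ (-1/5413) = +1]
  = (206/5413)    [5619 ≡ 206 mod 5413]
  = -(103/5413)    [5413 ≡ 5 mod 8 ⇒ (2/5413) = -1]
  = -(5413/103)    [QR: 5413 ≡ 1 mod 4, sign kept]
  = -(57/103)    [5413 ≡ 57 mod 103]
  = -(103/57)    [QR: 57 ≡ 1 mod 4, sign kept]
  = -(46/57)    [103 ≡ 46 mod 57]
  = -(23/57)    [57 ≡ 1 mod 8 ⇒ (2/57) = +1]
  = -(57/23)    [QR: 57 ≡ 1 mod 4, sign kept]
  = -(11/23)    [57 ≡ 11 mod 23]
  = (23/11)    [QR: both ≡ 3 mod 4, sign flips]
  = (1/11)    [23 ≡ 1 mod 11]
  = 1    [(1/11) = 1]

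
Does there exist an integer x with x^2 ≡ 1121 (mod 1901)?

(1121/1901)
  = (1901/1121)    [QR: 1121 ≡ 1 mod 4, sign kept]
  = (780/1121)    [1901 ≡ 780 mod 1121]
  = (195/1121)    [1121 ≡ 1 mod 8 ⇒ (2/1121)^2 = +1]
  = (1121/195)    [QR: 1121 ≡ 1 mod 4, sign kept]
  = (146/195)    [1121 ≡ 146 mod 195]
  = -(73/195)    [195 ≡ 3 mod 8 ⇒ (2/195) = -1]
  = -(195/73)    [QR: 73 ≡ 1 mod 4, sign kept]
  = -(49/73)    [195 ≡ 49 mod 73]
  = -(73/49)    [QR: 49 ≡ 1 mod 4, sign kept]
  = -(24/49)    [73 ≡ 24 mod 49]
  = -(3/49)    [49 ≡ 1 mod 8 ⇒ (2/49)^3 = +1]
  = -(49/3)    [QR: 49 ≡ 1 mod 4, sign kept]
  = -(1/3)    [49 ≡ 1 mod 3]
  = -1    [(1/3) = 1]
The Legendre symbol is -1, so x^2 ≡ 1121 (mod 1901) has no solution.

no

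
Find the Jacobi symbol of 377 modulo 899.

0

(377/899)
  = (899/377)    [QR: 377 ≡ 1 mod 4, sign kept]
  = (145/377)    [899 ≡ 145 mod 377]
  = (377/145)    [QR: 145 ≡ 1 mod 4, sign kept]
  = (87/145)    [377 ≡ 87 mod 145]
  = (145/87)    [QR: 145 ≡ 1 mod 4, sign kept]
  = (58/87)    [145 ≡ 58 mod 87]
  = (29/87)    [87 ≡ 7 mod 8 ⇒ (2/87) = +1]
  = (87/29)    [QR: 29 ≡ 1 mod 4, sign kept]
  = (0/29)    [87 ≡ 0 mod 29]
  = 0    [numerator 0, gcd > 1]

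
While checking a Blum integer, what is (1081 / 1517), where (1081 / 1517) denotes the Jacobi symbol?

1

1081 ≡ 1 (mod 4), so quadratic reciprocity gives (1081 / 1517) = (1517 / 1081). Reduce: 1517 ≡ 436 (mod 1081). Now have (436 / 1081).
Factor out 2: 436 = 2^2·109. Since 1081 ≡ 1 (mod 8), (2 / 1081) = +1, and (2 / 1081)^2 = +1. Now have (109 / 1081).
109 ≡ 1 (mod 4), so quadratic reciprocity gives (109 / 1081) = (1081 / 109). Reduce: 1081 ≡ 100 (mod 109). Now have (100 / 109).
Factor out 2: 100 = 2^2·25. Since 109 ≡ 5 (mod 8), (2 / 109) = -1, and (2 / 109)^2 = +1. Now have (25 / 109).
25 ≡ 1 (mod 4), so quadratic reciprocity gives (25 / 109) = (109 / 25). Reduce: 109 ≡ 9 (mod 25). Now have (9 / 25).
9 ≡ 1 (mod 4), so quadratic reciprocity gives (9 / 25) = (25 / 9). Reduce: 25 ≡ 7 (mod 9). Now have (7 / 9).
9 ≡ 1 (mod 4), so quadratic reciprocity gives (7 / 9) = (9 / 7). Reduce: 9 ≡ 2 (mod 7). Now have (2 / 7).
Factor out 2: 2 = 2. Since 7 ≡ 7 (mod 8), (2 / 7) = +1. Now have (1 / 7).
(1 / 7) = 1. Collecting the sign factors: 1.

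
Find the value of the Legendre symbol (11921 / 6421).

-1

Reduce the numerator: 11921 ≡ 5500 (mod 6421), so (11921 / 6421) = (5500 / 6421).
Factor out 2: 5500 = 2^2·1375. Since 6421 ≡ 5 (mod 8), (2 / 6421) = -1, and (2 / 6421)^2 = +1. Now have (1375 / 6421).
6421 ≡ 1 (mod 4), so quadratic reciprocity gives (1375 / 6421) = (6421 / 1375). Reduce: 6421 ≡ 921 (mod 1375). Now have (921 / 1375).
921 ≡ 1 (mod 4), so quadratic reciprocity gives (921 / 1375) = (1375 / 921). Reduce: 1375 ≡ 454 (mod 921). Now have (454 / 921).
Factor out 2: 454 = 2·227. Since 921 ≡ 1 (mod 8), (2 / 921) = +1. Now have (227 / 921).
921 ≡ 1 (mod 4), so quadratic reciprocity gives (227 / 921) = (921 / 227). Reduce: 921 ≡ 13 (mod 227). Now have (13 / 227).
13 ≡ 1 (mod 4), so quadratic reciprocity gives (13 / 227) = (227 / 13). Reduce: 227 ≡ 6 (mod 13). Now have (6 / 13).
Factor out 2: 6 = 2·3. Since 13 ≡ 5 (mod 8), (2 / 13) = -1. Now have -(3 / 13).
13 ≡ 1 (mod 4), so quadratic reciprocity gives (3 / 13) = (13 / 3). Reduce: 13 ≡ 1 (mod 3). Now have -(1 / 3).
(1 / 3) = 1. Collecting the sign factors: -1.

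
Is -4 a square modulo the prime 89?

yes

Pull out -1: (-4/89) = (-1/89)·(4/89). Since 89 ≡ 1 (mod 4), (-1/89) = +1. Now have (4/89).
Factor out 2: 4 = 2^2. Since 89 ≡ 1 (mod 8), (2/89) = +1, and (2/89)^2 = +1. Now have (1/89).
(1/89) = 1. Collecting the sign factors: 1.
The Legendre symbol is 1, so x^2 ≡ -4 (mod 89) has solution.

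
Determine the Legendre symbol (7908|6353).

Reduce the numerator: 7908 ≡ 1555 (mod 6353), so (7908|6353) = (1555|6353).
6353 ≡ 1 (mod 4), so quadratic reciprocity gives (1555|6353) = (6353|1555). Reduce: 6353 ≡ 133 (mod 1555). Now have (133|1555).
133 ≡ 1 (mod 4), so quadratic reciprocity gives (133|1555) = (1555|133). Reduce: 1555 ≡ 92 (mod 133). Now have (92|133).
Factor out 2: 92 = 2^2·23. Since 133 ≡ 5 (mod 8), (2|133) = -1, and (2|133)^2 = +1. Now have (23|133).
133 ≡ 1 (mod 4), so quadratic reciprocity gives (23|133) = (133|23). Reduce: 133 ≡ 18 (mod 23). Now have (18|23).
Factor out 2: 18 = 2·9. Since 23 ≡ 7 (mod 8), (2|23) = +1. Now have (9|23).
9 ≡ 1 (mod 4), so quadratic reciprocity gives (9|23) = (23|9). Reduce: 23 ≡ 5 (mod 9). Now have (5|9).
5 ≡ 1 (mod 4), so quadratic reciprocity gives (5|9) = (9|5). Reduce: 9 ≡ 4 (mod 5). Now have (4|5).
Factor out 2: 4 = 2^2. Since 5 ≡ 5 (mod 8), (2|5) = -1, and (2|5)^2 = +1. Now have (1|5).
(1|5) = 1. Collecting the sign factors: 1.

1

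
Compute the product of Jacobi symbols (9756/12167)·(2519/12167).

By multiplicativity, (9756·2519/12167) = (9756/12167)·(2519/12167).
First factor (9756/12167):
(9756/12167)
  = (2439/12167)    [12167 ≡ 7 mod 8 ⇒ (2/12167)^2 = +1]
  = -(12167/2439)    [QR: both ≡ 3 mod 4, sign flips]
  = -(2411/2439)    [12167 ≡ 2411 mod 2439]
  = (2439/2411)    [QR: both ≡ 3 mod 4, sign flips]
  = (28/2411)    [2439 ≡ 28 mod 2411]
  = (7/2411)    [2411 ≡ 3 mod 8 ⇒ (2/2411)^2 = +1]
  = -(2411/7)    [QR: both ≡ 3 mod 4, sign flips]
  = -(3/7)    [2411 ≡ 3 mod 7]
  = (7/3)    [QR: both ≡ 3 mod 4, sign flips]
  = (1/3)    [7 ≡ 1 mod 3]
  = 1    [(1/3) = 1]
Second factor (2519/12167):
(2519/12167)
  = -(12167/2519)    [QR: both ≡ 3 mod 4, sign flips]
  = -(2091/2519)    [12167 ≡ 2091 mod 2519]
  = (2519/2091)    [QR: both ≡ 3 mod 4, sign flips]
  = (428/2091)    [2519 ≡ 428 mod 2091]
  = (107/2091)    [2091 ≡ 3 mod 8 ⇒ (2/2091)^2 = +1]
  = -(2091/107)    [QR: both ≡ 3 mod 4, sign flips]
  = -(58/107)    [2091 ≡ 58 mod 107]
  = (29/107)    [107 ≡ 3 mod 8 ⇒ (2/107) = -1]
  = (107/29)    [QR: 29 ≡ 1 mod 4, sign kept]
  = (20/29)    [107 ≡ 20 mod 29]
  = (5/29)    [29 ≡ 5 mod 8 ⇒ (2/29)^2 = +1]
  = (29/5)    [QR: 5 ≡ 1 mod 4, sign kept]
  = (4/5)    [29 ≡ 4 mod 5]
  = (1/5)    [5 ≡ 5 mod 8 ⇒ (2/5)^2 = +1]
  = 1    [(1/5) = 1]
Product: (1)·(1) = 1.

1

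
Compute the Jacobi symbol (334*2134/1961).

By multiplicativity, (334·2134/1961) = (334/1961)·(2134/1961).
First factor (334/1961):
(334/1961)
  = (167/1961)    [1961 ≡ 1 mod 8 ⇒ (2/1961) = +1]
  = (1961/167)    [QR: 1961 ≡ 1 mod 4, sign kept]
  = (124/167)    [1961 ≡ 124 mod 167]
  = (31/167)    [167 ≡ 7 mod 8 ⇒ (2/167)^2 = +1]
  = -(167/31)    [QR: both ≡ 3 mod 4, sign flips]
  = -(12/31)    [167 ≡ 12 mod 31]
  = -(3/31)    [31 ≡ 7 mod 8 ⇒ (2/31)^2 = +1]
  = (31/3)    [QR: both ≡ 3 mod 4, sign flips]
  = (1/3)    [31 ≡ 1 mod 3]
  = 1    [(1/3) = 1]
Second factor (2134/1961):
(2134/1961)
  = (173/1961)    [2134 ≡ 173 mod 1961]
  = (1961/173)    [QR: 173 ≡ 1 mod 4, sign kept]
  = (58/173)    [1961 ≡ 58 mod 173]
  = -(29/173)    [173 ≡ 5 mod 8 ⇒ (2/173) = -1]
  = -(173/29)    [QR: 29 ≡ 1 mod 4, sign kept]
  = -(28/29)    [173 ≡ 28 mod 29]
  = -(7/29)    [29 ≡ 5 mod 8 ⇒ (2/29)^2 = +1]
  = -(29/7)    [QR: 29 ≡ 1 mod 4, sign kept]
  = -(1/7)    [29 ≡ 1 mod 7]
  = -1    [(1/7) = 1]
Product: (1)·(-1) = -1.

-1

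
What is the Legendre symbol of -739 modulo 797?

1

(-739 / 797)
  = (58 / 797)    [-739 ≡ 58 mod 797]
  = -(29 / 797)    [797 ≡ 5 mod 8 ⇒ (2 / 797) = -1]
  = -(797 / 29)    [QR: 29 ≡ 1 mod 4, sign kept]
  = -(14 / 29)    [797 ≡ 14 mod 29]
  = (7 / 29)    [29 ≡ 5 mod 8 ⇒ (2 / 29) = -1]
  = (29 / 7)    [QR: 29 ≡ 1 mod 4, sign kept]
  = (1 / 7)    [29 ≡ 1 mod 7]
  = 1    [(1 / 7) = 1]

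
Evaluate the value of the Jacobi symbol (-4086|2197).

1

(-4086|2197)
  = (308|2197)    [-4086 ≡ 308 mod 2197]
  = (77|2197)    [2197 ≡ 5 mod 8 ⇒ (2|2197)^2 = +1]
  = (2197|77)    [QR: 77 ≡ 1 mod 4, sign kept]
  = (41|77)    [2197 ≡ 41 mod 77]
  = (77|41)    [QR: 41 ≡ 1 mod 4, sign kept]
  = (36|41)    [77 ≡ 36 mod 41]
  = (9|41)    [41 ≡ 1 mod 8 ⇒ (2|41)^2 = +1]
  = (41|9)    [QR: 9 ≡ 1 mod 4, sign kept]
  = (5|9)    [41 ≡ 5 mod 9]
  = (9|5)    [QR: 5 ≡ 1 mod 4, sign kept]
  = (4|5)    [9 ≡ 4 mod 5]
  = (1|5)    [5 ≡ 5 mod 8 ⇒ (2|5)^2 = +1]
  = 1    [(1|5) = 1]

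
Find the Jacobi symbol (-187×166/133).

By multiplicativity, (-187·166/133) = (-187/133)·(166/133).
First factor (-187/133):
Reduce the numerator: -187 ≡ 79 (mod 133), so (-187/133) = (79/133).
133 ≡ 1 (mod 4), so quadratic reciprocity gives (79/133) = (133/79). Reduce: 133 ≡ 54 (mod 79). Now have (54/79).
Factor out 2: 54 = 2·27. Since 79 ≡ 7 (mod 8), (2/79) = +1. Now have (27/79).
Both 27 ≡ 3 and 79 ≡ 3 (mod 4), so reciprocity gives (27/79) = -(79/27). Reduce: 79 ≡ 25 (mod 27). Now have -(25/27).
25 ≡ 1 (mod 4), so quadratic reciprocity gives (25/27) = (27/25). Reduce: 27 ≡ 2 (mod 25). Now have -(2/25).
Factor out 2: 2 = 2. Since 25 ≡ 1 (mod 8), (2/25) = +1. Now have -(1/25).
(1/25) = 1. Collecting the sign factors: -1.
Second factor (166/133):
Reduce the numerator: 166 ≡ 33 (mod 133), so (166/133) = (33/133).
33 ≡ 1 (mod 4), so quadratic reciprocity gives (33/133) = (133/33). Reduce: 133 ≡ 1 (mod 33). Now have (1/33).
(1/33) = 1. Collecting the sign factors: 1.
Product: (-1)·(1) = -1.

-1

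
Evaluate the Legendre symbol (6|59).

(6|59)
  = -(3|59)    [59 ≡ 3 mod 8 ⇒ (2|59) = -1]
  = (59|3)    [QR: both ≡ 3 mod 4, sign flips]
  = (2|3)    [59 ≡ 2 mod 3]
  = -(1|3)    [3 ≡ 3 mod 8 ⇒ (2|3) = -1]
  = -1    [(1|3) = 1]

-1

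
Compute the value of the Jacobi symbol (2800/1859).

(2800/1859)
  = (941/1859)    [2800 ≡ 941 mod 1859]
  = (1859/941)    [QR: 941 ≡ 1 mod 4, sign kept]
  = (918/941)    [1859 ≡ 918 mod 941]
  = -(459/941)    [941 ≡ 5 mod 8 ⇒ (2/941) = -1]
  = -(941/459)    [QR: 941 ≡ 1 mod 4, sign kept]
  = -(23/459)    [941 ≡ 23 mod 459]
  = (459/23)    [QR: both ≡ 3 mod 4, sign flips]
  = (22/23)    [459 ≡ 22 mod 23]
  = (11/23)    [23 ≡ 7 mod 8 ⇒ (2/23) = +1]
  = -(23/11)    [QR: both ≡ 3 mod 4, sign flips]
  = -(1/11)    [23 ≡ 1 mod 11]
  = -1    [(1/11) = 1]

-1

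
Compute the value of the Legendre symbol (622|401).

(622|401)
  = (221|401)    [622 ≡ 221 mod 401]
  = (401|221)    [QR: 221 ≡ 1 mod 4, sign kept]
  = (180|221)    [401 ≡ 180 mod 221]
  = (45|221)    [221 ≡ 5 mod 8 ⇒ (2|221)^2 = +1]
  = (221|45)    [QR: 45 ≡ 1 mod 4, sign kept]
  = (41|45)    [221 ≡ 41 mod 45]
  = (45|41)    [QR: 41 ≡ 1 mod 4, sign kept]
  = (4|41)    [45 ≡ 4 mod 41]
  = (1|41)    [41 ≡ 1 mod 8 ⇒ (2|41)^2 = +1]
  = 1    [(1|41) = 1]

1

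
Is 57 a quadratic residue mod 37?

no

(57/37)
  = (20/37)    [57 ≡ 20 mod 37]
  = (5/37)    [37 ≡ 5 mod 8 ⇒ (2/37)^2 = +1]
  = (37/5)    [QR: 5 ≡ 1 mod 4, sign kept]
  = (2/5)    [37 ≡ 2 mod 5]
  = -(1/5)    [5 ≡ 5 mod 8 ⇒ (2/5) = -1]
  = -1    [(1/5) = 1]
(57/37) = -1, and 37 is prime, so 57 is not a quadratic residue mod 37.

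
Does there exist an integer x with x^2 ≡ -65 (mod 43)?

yes

Reduce the numerator: -65 ≡ 21 (mod 43), so (-65/43) = (21/43).
21 ≡ 1 (mod 4), so quadratic reciprocity gives (21/43) = (43/21). Reduce: 43 ≡ 1 (mod 21). Now have (1/21).
(1/21) = 1. Collecting the sign factors: 1.
(-65/43) = 1, and 43 is prime, so -65 is a quadratic residue mod 43.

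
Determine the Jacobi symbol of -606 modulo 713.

-1

Reduce the numerator: -606 ≡ 107 (mod 713), so (-606|713) = (107|713).
713 ≡ 1 (mod 4), so quadratic reciprocity gives (107|713) = (713|107). Reduce: 713 ≡ 71 (mod 107). Now have (71|107).
Both 71 ≡ 3 and 107 ≡ 3 (mod 4), so reciprocity gives (71|107) = -(107|71). Reduce: 107 ≡ 36 (mod 71). Now have -(36|71).
Factor out 2: 36 = 2^2·9. Since 71 ≡ 7 (mod 8), (2|71) = +1, and (2|71)^2 = +1. Now have -(9|71).
9 ≡ 1 (mod 4), so quadratic reciprocity gives (9|71) = (71|9). Reduce: 71 ≡ 8 (mod 9). Now have -(8|9).
Factor out 2: 8 = 2^3. Since 9 ≡ 1 (mod 8), (2|9) = +1, and (2|9)^3 = +1. Now have -(1|9).
(1|9) = 1. Collecting the sign factors: -1.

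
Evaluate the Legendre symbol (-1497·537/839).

By multiplicativity, (-1497·537/839) = (-1497/839)·(537/839).
First factor (-1497/839):
(-1497/839)
  = (181/839)    [-1497 ≡ 181 mod 839]
  = (839/181)    [QR: 181 ≡ 1 mod 4, sign kept]
  = (115/181)    [839 ≡ 115 mod 181]
  = (181/115)    [QR: 181 ≡ 1 mod 4, sign kept]
  = (66/115)    [181 ≡ 66 mod 115]
  = -(33/115)    [115 ≡ 3 mod 8 ⇒ (2/115) = -1]
  = -(115/33)    [QR: 33 ≡ 1 mod 4, sign kept]
  = -(16/33)    [115 ≡ 16 mod 33]
  = -(1/33)    [33 ≡ 1 mod 8 ⇒ (2/33)^4 = +1]
  = -1    [(1/33) = 1]
Second factor (537/839):
(537/839)
  = (839/537)    [QR: 537 ≡ 1 mod 4, sign kept]
  = (302/537)    [839 ≡ 302 mod 537]
  = (151/537)    [537 ≡ 1 mod 8 ⇒ (2/537) = +1]
  = (537/151)    [QR: 537 ≡ 1 mod 4, sign kept]
  = (84/151)    [537 ≡ 84 mod 151]
  = (21/151)    [151 ≡ 7 mod 8 ⇒ (2/151)^2 = +1]
  = (151/21)    [QR: 21 ≡ 1 mod 4, sign kept]
  = (4/21)    [151 ≡ 4 mod 21]
  = (1/21)    [21 ≡ 5 mod 8 ⇒ (2/21)^2 = +1]
  = 1    [(1/21) = 1]
Product: (-1)·(1) = -1.

-1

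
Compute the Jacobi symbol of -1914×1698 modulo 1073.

By multiplicativity, (-1914·1698 / 1073) = (-1914 / 1073)·(1698 / 1073).
First factor (-1914 / 1073):
Reduce the numerator: -1914 ≡ 232 (mod 1073), so (-1914 / 1073) = (232 / 1073).
Factor out 2: 232 = 2^3·29. Since 1073 ≡ 1 (mod 8), (2 / 1073) = +1, and (2 / 1073)^3 = +1. Now have (29 / 1073).
29 ≡ 1 (mod 4), so quadratic reciprocity gives (29 / 1073) = (1073 / 29). Reduce: 1073 ≡ 0 (mod 29). Now have (0 / 29).
The numerator is now 0 with denominator 29 > 1: the symbol is 0.
Second factor (1698 / 1073):
Reduce the numerator: 1698 ≡ 625 (mod 1073), so (1698 / 1073) = (625 / 1073).
625 ≡ 1 (mod 4), so quadratic reciprocity gives (625 / 1073) = (1073 / 625). Reduce: 1073 ≡ 448 (mod 625). Now have (448 / 625).
Factor out 2: 448 = 2^6·7. Since 625 ≡ 1 (mod 8), (2 / 625) = +1, and (2 / 625)^6 = +1. Now have (7 / 625).
625 ≡ 1 (mod 4), so quadratic reciprocity gives (7 / 625) = (625 / 7). Reduce: 625 ≡ 2 (mod 7). Now have (2 / 7).
Factor out 2: 2 = 2. Since 7 ≡ 7 (mod 8), (2 / 7) = +1. Now have (1 / 7).
(1 / 7) = 1. Collecting the sign factors: 1.
Product: (0)·(1) = 0.

0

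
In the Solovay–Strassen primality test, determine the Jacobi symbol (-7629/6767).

Reduce the numerator: -7629 ≡ 5905 (mod 6767), so (-7629/6767) = (5905/6767).
5905 ≡ 1 (mod 4), so quadratic reciprocity gives (5905/6767) = (6767/5905). Reduce: 6767 ≡ 862 (mod 5905). Now have (862/5905).
Factor out 2: 862 = 2·431. Since 5905 ≡ 1 (mod 8), (2/5905) = +1. Now have (431/5905).
5905 ≡ 1 (mod 4), so quadratic reciprocity gives (431/5905) = (5905/431). Reduce: 5905 ≡ 302 (mod 431). Now have (302/431).
Factor out 2: 302 = 2·151. Since 431 ≡ 7 (mod 8), (2/431) = +1. Now have (151/431).
Both 151 ≡ 3 and 431 ≡ 3 (mod 4), so reciprocity gives (151/431) = -(431/151). Reduce: 431 ≡ 129 (mod 151). Now have -(129/151).
129 ≡ 1 (mod 4), so quadratic reciprocity gives (129/151) = (151/129). Reduce: 151 ≡ 22 (mod 129). Now have -(22/129).
Factor out 2: 22 = 2·11. Since 129 ≡ 1 (mod 8), (2/129) = +1. Now have -(11/129).
129 ≡ 1 (mod 4), so quadratic reciprocity gives (11/129) = (129/11). Reduce: 129 ≡ 8 (mod 11). Now have -(8/11).
Factor out 2: 8 = 2^3. Since 11 ≡ 3 (mod 8), (2/11) = -1, and (2/11)^3 = -1. Now have (1/11).
(1/11) = 1. Collecting the sign factors: 1.

1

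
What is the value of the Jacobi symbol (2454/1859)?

1

Reduce the numerator: 2454 ≡ 595 (mod 1859), so (2454/1859) = (595/1859).
Both 595 ≡ 3 and 1859 ≡ 3 (mod 4), so reciprocity gives (595/1859) = -(1859/595). Reduce: 1859 ≡ 74 (mod 595). Now have -(74/595).
Factor out 2: 74 = 2·37. Since 595 ≡ 3 (mod 8), (2/595) = -1. Now have (37/595).
37 ≡ 1 (mod 4), so quadratic reciprocity gives (37/595) = (595/37). Reduce: 595 ≡ 3 (mod 37). Now have (3/37).
37 ≡ 1 (mod 4), so quadratic reciprocity gives (3/37) = (37/3). Reduce: 37 ≡ 1 (mod 3). Now have (1/3).
(1/3) = 1. Collecting the sign factors: 1.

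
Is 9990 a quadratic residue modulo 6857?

yes

Reduce the numerator: 9990 ≡ 3133 (mod 6857), so (9990/6857) = (3133/6857).
3133 ≡ 1 (mod 4), so quadratic reciprocity gives (3133/6857) = (6857/3133). Reduce: 6857 ≡ 591 (mod 3133). Now have (591/3133).
3133 ≡ 1 (mod 4), so quadratic reciprocity gives (591/3133) = (3133/591). Reduce: 3133 ≡ 178 (mod 591). Now have (178/591).
Factor out 2: 178 = 2·89. Since 591 ≡ 7 (mod 8), (2/591) = +1. Now have (89/591).
89 ≡ 1 (mod 4), so quadratic reciprocity gives (89/591) = (591/89). Reduce: 591 ≡ 57 (mod 89). Now have (57/89).
57 ≡ 1 (mod 4), so quadratic reciprocity gives (57/89) = (89/57). Reduce: 89 ≡ 32 (mod 57). Now have (32/57).
Factor out 2: 32 = 2^5. Since 57 ≡ 1 (mod 8), (2/57) = +1, and (2/57)^5 = +1. Now have (1/57).
(1/57) = 1. Collecting the sign factors: 1.
(9990/6857) = 1, and 6857 is prime, so 9990 is a quadratic residue mod 6857.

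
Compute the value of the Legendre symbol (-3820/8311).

(-3820/8311)
  = (4491/8311)    [-3820 ≡ 4491 mod 8311]
  = -(8311/4491)    [QR: both ≡ 3 mod 4, sign flips]
  = -(3820/4491)    [8311 ≡ 3820 mod 4491]
  = -(955/4491)    [4491 ≡ 3 mod 8 ⇒ (2/4491)^2 = +1]
  = (4491/955)    [QR: both ≡ 3 mod 4, sign flips]
  = (671/955)    [4491 ≡ 671 mod 955]
  = -(955/671)    [QR: both ≡ 3 mod 4, sign flips]
  = -(284/671)    [955 ≡ 284 mod 671]
  = -(71/671)    [671 ≡ 7 mod 8 ⇒ (2/671)^2 = +1]
  = (671/71)    [QR: both ≡ 3 mod 4, sign flips]
  = (32/71)    [671 ≡ 32 mod 71]
  = (1/71)    [71 ≡ 7 mod 8 ⇒ (2/71)^5 = +1]
  = 1    [(1/71) = 1]

1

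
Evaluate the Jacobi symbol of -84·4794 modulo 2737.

0

By multiplicativity, (-84·4794/2737) = (-84/2737)·(4794/2737).
First factor (-84/2737):
Pull out -1: (-84/2737) = (-1/2737)·(84/2737). Since 2737 ≡ 1 (mod 4), (-1/2737) = +1. Now have (84/2737).
Factor out 2: 84 = 2^2·21. Since 2737 ≡ 1 (mod 8), (2/2737) = +1, and (2/2737)^2 = +1. Now have (21/2737).
21 ≡ 1 (mod 4), so quadratic reciprocity gives (21/2737) = (2737/21). Reduce: 2737 ≡ 7 (mod 21). Now have (7/21).
21 ≡ 1 (mod 4), so quadratic reciprocity gives (7/21) = (21/7). Reduce: 21 ≡ 0 (mod 7). Now have (0/7).
The numerator is now 0 with denominator 7 > 1: the symbol is 0.
Second factor (4794/2737):
Reduce the numerator: 4794 ≡ 2057 (mod 2737), so (4794/2737) = (2057/2737).
2057 ≡ 1 (mod 4), so quadratic reciprocity gives (2057/2737) = (2737/2057). Reduce: 2737 ≡ 680 (mod 2057). Now have (680/2057).
Factor out 2: 680 = 2^3·85. Since 2057 ≡ 1 (mod 8), (2/2057) = +1, and (2/2057)^3 = +1. Now have (85/2057).
85 ≡ 1 (mod 4), so quadratic reciprocity gives (85/2057) = (2057/85). Reduce: 2057 ≡ 17 (mod 85). Now have (17/85).
17 ≡ 1 (mod 4), so quadratic reciprocity gives (17/85) = (85/17). Reduce: 85 ≡ 0 (mod 17). Now have (0/17).
The numerator is now 0 with denominator 17 > 1: the symbol is 0.
Product: (0)·(0) = 0.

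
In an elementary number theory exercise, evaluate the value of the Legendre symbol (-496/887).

1

(-496/887)
  = (391/887)    [-496 ≡ 391 mod 887]
  = -(887/391)    [QR: both ≡ 3 mod 4, sign flips]
  = -(105/391)    [887 ≡ 105 mod 391]
  = -(391/105)    [QR: 105 ≡ 1 mod 4, sign kept]
  = -(76/105)    [391 ≡ 76 mod 105]
  = -(19/105)    [105 ≡ 1 mod 8 ⇒ (2/105)^2 = +1]
  = -(105/19)    [QR: 105 ≡ 1 mod 4, sign kept]
  = -(10/19)    [105 ≡ 10 mod 19]
  = (5/19)    [19 ≡ 3 mod 8 ⇒ (2/19) = -1]
  = (19/5)    [QR: 5 ≡ 1 mod 4, sign kept]
  = (4/5)    [19 ≡ 4 mod 5]
  = (1/5)    [5 ≡ 5 mod 8 ⇒ (2/5)^2 = +1]
  = 1    [(1/5) = 1]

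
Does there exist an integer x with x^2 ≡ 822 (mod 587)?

no

(822/587)
  = (235/587)    [822 ≡ 235 mod 587]
  = -(587/235)    [QR: both ≡ 3 mod 4, sign flips]
  = -(117/235)    [587 ≡ 117 mod 235]
  = -(235/117)    [QR: 117 ≡ 1 mod 4, sign kept]
  = -(1/117)    [235 ≡ 1 mod 117]
  = -1    [(1/117) = 1]
The Legendre symbol is -1, so x^2 ≡ 822 (mod 587) has no solution.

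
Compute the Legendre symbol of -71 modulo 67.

-1

Reduce the numerator: -71 ≡ 63 (mod 67), so (-71|67) = (63|67).
Both 63 ≡ 3 and 67 ≡ 3 (mod 4), so reciprocity gives (63|67) = -(67|63). Reduce: 67 ≡ 4 (mod 63). Now have -(4|63).
Factor out 2: 4 = 2^2. Since 63 ≡ 7 (mod 8), (2|63) = +1, and (2|63)^2 = +1. Now have -(1|63).
(1|63) = 1. Collecting the sign factors: -1.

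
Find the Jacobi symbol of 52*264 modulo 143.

0

By multiplicativity, (52·264/143) = (52/143)·(264/143).
First factor (52/143):
(52/143)
  = (13/143)    [143 ≡ 7 mod 8 ⇒ (2/143)^2 = +1]
  = (143/13)    [QR: 13 ≡ 1 mod 4, sign kept]
  = (0/13)    [143 ≡ 0 mod 13]
  = 0    [numerator 0, gcd > 1]
Second factor (264/143):
(264/143)
  = (121/143)    [264 ≡ 121 mod 143]
  = (143/121)    [QR: 121 ≡ 1 mod 4, sign kept]
  = (22/121)    [143 ≡ 22 mod 121]
  = (11/121)    [121 ≡ 1 mod 8 ⇒ (2/121) = +1]
  = (121/11)    [QR: 121 ≡ 1 mod 4, sign kept]
  = (0/11)    [121 ≡ 0 mod 11]
  = 0    [numerator 0, gcd > 1]
Product: (0)·(0) = 0.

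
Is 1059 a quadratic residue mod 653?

yes

Reduce the numerator: 1059 ≡ 406 (mod 653), so (1059|653) = (406|653).
Factor out 2: 406 = 2·203. Since 653 ≡ 5 (mod 8), (2|653) = -1. Now have -(203|653).
653 ≡ 1 (mod 4), so quadratic reciprocity gives (203|653) = (653|203). Reduce: 653 ≡ 44 (mod 203). Now have -(44|203).
Factor out 2: 44 = 2^2·11. Since 203 ≡ 3 (mod 8), (2|203) = -1, and (2|203)^2 = +1. Now have -(11|203).
Both 11 ≡ 3 and 203 ≡ 3 (mod 4), so reciprocity gives (11|203) = -(203|11). Reduce: 203 ≡ 5 (mod 11). Now have (5|11).
5 ≡ 1 (mod 4), so quadratic reciprocity gives (5|11) = (11|5). Reduce: 11 ≡ 1 (mod 5). Now have (1|5).
(1|5) = 1. Collecting the sign factors: 1.
The Legendre symbol is 1, so x^2 ≡ 1059 (mod 653) has solution.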